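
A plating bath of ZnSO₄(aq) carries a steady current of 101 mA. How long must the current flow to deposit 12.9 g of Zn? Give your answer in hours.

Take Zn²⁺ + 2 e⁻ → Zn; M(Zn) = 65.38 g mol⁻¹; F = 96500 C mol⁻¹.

105 h

n(Zn) = m/M = 12.9 / 65.38 = 0.1973 mol.
Each Zn atom requires 2 electrons, so n(e⁻) = 2 × 0.1973 = 0.3946 mol.
Q = n(e⁻)·F = 0.3946 × 96500 = 38080 C.
t = Q/I = 38080 / 0.1010 A = 377000 s = 105 h.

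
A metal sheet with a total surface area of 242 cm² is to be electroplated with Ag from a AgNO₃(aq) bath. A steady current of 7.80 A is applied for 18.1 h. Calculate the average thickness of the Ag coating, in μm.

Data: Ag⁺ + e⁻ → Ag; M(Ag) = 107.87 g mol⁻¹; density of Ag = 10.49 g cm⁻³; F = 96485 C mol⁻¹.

2240 μm

Q = I·t = 7.800 × 65160 = 508200 C; n(e⁻) = 5.268 mol.
n(Ag) = n(e⁻)/1 = 5.268 mol, so m = 5.268 × 107.87 = 568.2 g.
Volume = m/ρ = 568.2 / 10.49 = 54.17 cm³.
Thickness = V/A = 54.17 / 242 = 0.224 cm = 2240 μm.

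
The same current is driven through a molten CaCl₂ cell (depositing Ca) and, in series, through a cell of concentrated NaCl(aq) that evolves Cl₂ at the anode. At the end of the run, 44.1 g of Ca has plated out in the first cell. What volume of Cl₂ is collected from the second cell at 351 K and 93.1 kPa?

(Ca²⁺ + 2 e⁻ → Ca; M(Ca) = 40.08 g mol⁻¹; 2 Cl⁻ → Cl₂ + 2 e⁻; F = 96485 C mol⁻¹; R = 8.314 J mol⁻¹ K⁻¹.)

n(Ca) = 44.1 / 40.08 = 1.100 mol, so n(e⁻) = 2 × 1.100 = 2.201 mol.
The cells are in series, so the same 2.201 mol of electrons passes through the second cell.
2 Cl⁻ → Cl₂ + 2 e⁻ — 2 mol e⁻ per mol Cl₂, so n(Cl₂) = 2.201/2 = 1.100 mol.
V = nRT/P = (1.100 × 8.314 × 351) / (93.1 × 10³) = 0.0345 m³ = 34.5 L.

34.5 L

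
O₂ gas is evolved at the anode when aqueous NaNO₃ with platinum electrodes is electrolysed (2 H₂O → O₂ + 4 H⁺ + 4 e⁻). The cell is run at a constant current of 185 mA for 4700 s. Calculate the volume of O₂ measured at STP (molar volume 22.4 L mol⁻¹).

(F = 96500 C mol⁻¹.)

Q = I·t = 0.1850 A × 4700.0 s = 869.5 C.
n(e⁻) = Q/F = 869.5 / 96500 = 0.009010 mol.
4 electrons are transferred per O₂ molecule, so n(O₂) = 0.009010 / 4 = 0.002253 mol.
V = n × V_m = 0.002253 × 22.4 = 0.0505 L.

0.0505 L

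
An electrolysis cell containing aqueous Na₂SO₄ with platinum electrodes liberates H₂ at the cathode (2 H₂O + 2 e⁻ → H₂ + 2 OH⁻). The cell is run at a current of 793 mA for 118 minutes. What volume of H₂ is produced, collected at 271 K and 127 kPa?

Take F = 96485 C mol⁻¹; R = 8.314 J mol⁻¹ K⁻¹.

0.516 L

Q = I·t = 0.7930 A × 7080.0 s = 5614 C.
n(e⁻) = Q/F = 5614 / 96485 = 0.05819 mol.
2 electrons are transferred per H₂ molecule, so n(H₂) = 0.05819 / 2 = 0.02909 mol.
V = nRT/P = (0.02909 × 8.314 × 271) / (127 × 10³ Pa) = 5.16 × 10⁻⁴ m³ = 0.516 L.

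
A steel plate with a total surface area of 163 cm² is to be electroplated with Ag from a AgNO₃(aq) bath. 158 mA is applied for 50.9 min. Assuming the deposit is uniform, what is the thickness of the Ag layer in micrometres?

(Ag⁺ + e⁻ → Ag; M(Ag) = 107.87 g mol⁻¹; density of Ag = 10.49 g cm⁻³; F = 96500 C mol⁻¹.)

3.15 μm

Q = I·t = 0.1580 × 3054.0 = 482.5 C; n(e⁻) = 0.005000 mol.
n(Ag) = n(e⁻)/1 = 0.005000 mol, so m = 0.005000 × 107.87 = 0.5394 g.
Volume = m/ρ = 0.5394 / 10.49 = 0.05142 cm³.
Thickness = V/A = 0.05142 / 163 = 3.15 × 10⁻⁴ cm = 3.15 μm.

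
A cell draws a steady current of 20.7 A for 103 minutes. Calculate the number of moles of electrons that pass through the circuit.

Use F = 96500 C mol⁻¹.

Q = I·t = 20.70 A × 6180.0 s = 127900 C.
n(e⁻) = Q/F = 127900 / 96500 = 1.33 mol.

1.33 mol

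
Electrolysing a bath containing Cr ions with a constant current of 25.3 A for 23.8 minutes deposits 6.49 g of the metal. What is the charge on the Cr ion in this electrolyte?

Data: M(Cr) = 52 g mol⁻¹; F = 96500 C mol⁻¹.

+3

Q = I·t = 25.30 A × 1428.0 s = 36130 C, so n(e⁻) = 36130/96500 = 0.3744 mol.
n(Cr) deposited = 6.49 / 52 = 0.1248 mol.
Electrons per atom = n(e⁻)/n(Cr) = 0.3744 / 0.1248 = 3.00 ≈ 3, so the ion is Cr³⁺.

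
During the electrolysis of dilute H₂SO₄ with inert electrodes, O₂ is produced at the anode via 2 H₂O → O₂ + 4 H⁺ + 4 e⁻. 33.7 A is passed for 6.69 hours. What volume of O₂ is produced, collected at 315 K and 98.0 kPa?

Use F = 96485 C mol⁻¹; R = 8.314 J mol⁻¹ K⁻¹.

Q = I·t = 33.70 A × 24084 s = 811600 C.
n(e⁻) = Q/F = 811600 / 96485 = 8.412 mol.
4 electrons are transferred per O₂ molecule, so n(O₂) = 8.412 / 4 = 2.103 mol.
V = nRT/P = (2.103 × 8.314 × 315) / (98.0 × 10³ Pa) = 0.0562 m³ = 56.2 L.

56.2 L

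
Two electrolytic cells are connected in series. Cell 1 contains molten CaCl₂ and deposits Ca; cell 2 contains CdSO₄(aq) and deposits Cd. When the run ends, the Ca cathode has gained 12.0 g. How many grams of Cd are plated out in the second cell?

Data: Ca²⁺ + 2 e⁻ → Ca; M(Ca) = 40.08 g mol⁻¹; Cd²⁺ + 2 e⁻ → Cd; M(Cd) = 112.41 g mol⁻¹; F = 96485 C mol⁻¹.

33.7 g

n(Ca) = 12.0 / 40.08 = 0.2994 mol.
Since Ca²⁺ + 2 e⁻ → Ca, n(e⁻) passed = 2 × 0.2994 = 0.5988 mol.
Cells in series carry the same charge, so the same 0.5988 mol of electrons passes through cell 2.
Cd²⁺ + 2 e⁻ → Cd, so n(Cd) = 0.5988 / 2 = 0.2994 mol.
m(Cd) = 0.2994 × 112.41 = 33.7 g.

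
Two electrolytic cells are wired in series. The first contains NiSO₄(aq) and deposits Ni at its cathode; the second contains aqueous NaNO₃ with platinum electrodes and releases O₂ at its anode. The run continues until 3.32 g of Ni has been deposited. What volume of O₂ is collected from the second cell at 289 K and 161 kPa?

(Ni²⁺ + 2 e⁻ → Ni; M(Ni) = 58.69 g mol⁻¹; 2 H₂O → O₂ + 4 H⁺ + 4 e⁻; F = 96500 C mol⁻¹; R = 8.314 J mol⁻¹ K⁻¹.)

0.422 L

n(Ni) = 3.32 / 58.69 = 0.05657 mol, so n(e⁻) = 2 × 0.05657 = 0.1131 mol.
The cells are in series, so the same 0.1131 mol of electrons passes through the second cell.
2 H₂O → O₂ + 4 H⁺ + 4 e⁻ — 4 mol e⁻ per mol O₂, so n(O₂) = 0.1131/4 = 0.02828 mol.
V = nRT/P = (0.02828 × 8.314 × 289) / (161 × 10³) = 4.22 × 10⁻⁴ m³ = 0.422 L.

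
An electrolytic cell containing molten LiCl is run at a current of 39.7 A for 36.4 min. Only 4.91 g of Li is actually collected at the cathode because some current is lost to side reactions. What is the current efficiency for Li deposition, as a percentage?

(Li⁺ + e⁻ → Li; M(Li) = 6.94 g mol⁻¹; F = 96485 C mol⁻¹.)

Q = I·t = 39.70 × 2184.0 = 86700 C; n(e⁻) = 86700/96485 = 0.8986 mol.
Theoretical n(Li) = n(e⁻)/1 = 0.8986 mol, i.e. m_theo = 0.8986 × 6.94 = 6.237 g.
Efficiency = m_actual / m_theo = 4.91 / 6.237 = 78.7 %.

78.7 %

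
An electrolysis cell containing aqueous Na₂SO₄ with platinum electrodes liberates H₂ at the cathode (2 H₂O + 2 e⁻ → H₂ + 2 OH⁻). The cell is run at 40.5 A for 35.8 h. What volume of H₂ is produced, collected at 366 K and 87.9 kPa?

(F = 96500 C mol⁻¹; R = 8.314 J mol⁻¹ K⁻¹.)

936 L

Q = I·t = 40.50 A × 128880 s = 5220000 C.
n(e⁻) = Q/F = 5220000 / 96500 = 54.09 mol.
2 electrons are transferred per H₂ molecule, so n(H₂) = 54.09 / 2 = 27.04 mol.
V = nRT/P = (27.04 × 8.314 × 366) / (87.9 × 10³ Pa) = 0.936 m³ = 936 L.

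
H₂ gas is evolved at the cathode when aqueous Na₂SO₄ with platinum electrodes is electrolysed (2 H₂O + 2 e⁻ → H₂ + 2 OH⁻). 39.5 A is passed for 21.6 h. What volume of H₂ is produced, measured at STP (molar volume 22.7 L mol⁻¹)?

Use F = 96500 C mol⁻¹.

361 L

Q = I·t = 39.50 A × 77760 s = 3072000 C.
n(e⁻) = Q/F = 3072000 / 96500 = 31.83 mol.
2 electrons are transferred per H₂ molecule, so n(H₂) = 31.83 / 2 = 15.91 mol.
V = n × V_m = 15.91 × 22.7 = 361 L.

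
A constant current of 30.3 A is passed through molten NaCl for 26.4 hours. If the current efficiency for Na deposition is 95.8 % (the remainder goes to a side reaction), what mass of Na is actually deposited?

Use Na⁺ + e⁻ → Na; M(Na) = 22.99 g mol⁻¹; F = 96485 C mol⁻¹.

657 g

Q = I·t = 30.30 × 95040 = 2880000 C.
n(e⁻) = 2880000/96485 = 29.85 mol; theoretically n(Na) = 29.85/1 = 29.85 mol, m_theo = 686.2 g.
At 95.8 % efficiency, m_actual = 0.958 × 686.2 = 657 g.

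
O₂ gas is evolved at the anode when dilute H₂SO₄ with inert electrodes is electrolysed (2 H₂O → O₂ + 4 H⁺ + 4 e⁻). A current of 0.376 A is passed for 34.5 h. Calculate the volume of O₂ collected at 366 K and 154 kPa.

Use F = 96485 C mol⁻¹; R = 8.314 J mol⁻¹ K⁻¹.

Q = I·t = 0.3760 A × 124200 s = 46700 C.
n(e⁻) = Q/F = 46700 / 96485 = 0.4840 mol.
4 electrons are transferred per O₂ molecule, so n(O₂) = 0.4840 / 4 = 0.1210 mol.
V = nRT/P = (0.1210 × 8.314 × 366) / (154 × 10³ Pa) = 0.00239 m³ = 2.39 L.

2.39 L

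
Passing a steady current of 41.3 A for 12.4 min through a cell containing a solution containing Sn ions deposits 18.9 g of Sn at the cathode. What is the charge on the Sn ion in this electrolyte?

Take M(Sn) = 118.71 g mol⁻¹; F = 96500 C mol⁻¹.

Q = I·t = 41.30 A × 744.00 s = 30730 C, so n(e⁻) = 30730/96500 = 0.3184 mol.
n(Sn) deposited = 18.9 / 118.71 = 0.1592 mol.
Electrons per atom = n(e⁻)/n(Sn) = 0.3184 / 0.1592 = 2.00 ≈ 2, so the ion is Sn²⁺.

+2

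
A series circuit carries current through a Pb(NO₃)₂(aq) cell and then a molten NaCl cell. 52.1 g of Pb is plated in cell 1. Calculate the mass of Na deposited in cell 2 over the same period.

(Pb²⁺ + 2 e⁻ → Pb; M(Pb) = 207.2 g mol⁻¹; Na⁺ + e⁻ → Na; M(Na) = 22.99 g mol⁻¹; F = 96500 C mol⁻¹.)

11.6 g

n(Pb) = 52.1 / 207.2 = 0.2514 mol.
Since Pb²⁺ + 2 e⁻ → Pb, n(e⁻) passed = 2 × 0.2514 = 0.5029 mol.
Cells in series carry the same charge, so the same 0.5029 mol of electrons passes through cell 2.
Na⁺ + e⁻ → Na, so n(Na) = 0.5029 / 1 = 0.5029 mol.
m(Na) = 0.5029 × 22.99 = 11.6 g.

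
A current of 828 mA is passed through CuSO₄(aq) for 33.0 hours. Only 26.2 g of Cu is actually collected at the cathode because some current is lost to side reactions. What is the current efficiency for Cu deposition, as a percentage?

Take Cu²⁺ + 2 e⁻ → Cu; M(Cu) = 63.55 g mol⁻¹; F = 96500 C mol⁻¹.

Q = I·t = 0.8280 × 118800 = 98370 C; n(e⁻) = 98370/96500 = 1.019 mol.
Theoretical n(Cu) = n(e⁻)/2 = 0.5097 mol, i.e. m_theo = 0.5097 × 63.55 = 32.39 g.
Efficiency = m_actual / m_theo = 26.2 / 32.39 = 80.9 %.

80.9 %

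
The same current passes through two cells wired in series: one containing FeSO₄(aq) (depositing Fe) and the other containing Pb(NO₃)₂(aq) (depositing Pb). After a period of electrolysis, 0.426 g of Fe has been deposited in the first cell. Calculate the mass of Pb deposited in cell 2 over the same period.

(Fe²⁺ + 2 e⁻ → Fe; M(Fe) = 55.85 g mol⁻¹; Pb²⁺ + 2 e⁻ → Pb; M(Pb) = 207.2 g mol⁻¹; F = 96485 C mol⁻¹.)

n(Fe) = 0.426 / 55.85 = 0.007628 mol.
Since Fe²⁺ + 2 e⁻ → Fe, n(e⁻) passed = 2 × 0.007628 = 0.01526 mol.
Cells in series carry the same charge, so the same 0.01526 mol of electrons passes through cell 2.
Pb²⁺ + 2 e⁻ → Pb, so n(Pb) = 0.01526 / 2 = 0.007628 mol.
m(Pb) = 0.007628 × 207.2 = 1.58 g.

1.58 g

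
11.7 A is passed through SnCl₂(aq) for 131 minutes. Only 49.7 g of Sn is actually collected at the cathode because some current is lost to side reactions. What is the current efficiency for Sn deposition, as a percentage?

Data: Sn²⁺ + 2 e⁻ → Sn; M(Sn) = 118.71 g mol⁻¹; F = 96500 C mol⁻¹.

87.9 %

Q = I·t = 11.70 × 7860.0 = 91960 C; n(e⁻) = 91960/96500 = 0.9530 mol.
Theoretical n(Sn) = n(e⁻)/2 = 0.4765 mol, i.e. m_theo = 0.4765 × 118.71 = 56.56 g.
Efficiency = m_actual / m_theo = 49.7 / 56.56 = 87.9 %.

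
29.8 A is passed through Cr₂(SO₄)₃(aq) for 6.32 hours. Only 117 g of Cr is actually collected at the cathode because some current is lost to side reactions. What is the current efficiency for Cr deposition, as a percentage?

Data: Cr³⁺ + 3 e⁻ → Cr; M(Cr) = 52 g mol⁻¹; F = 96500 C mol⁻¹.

96.1 %

Q = I·t = 29.80 × 22752 = 678000 C; n(e⁻) = 678000/96500 = 7.026 mol.
Theoretical n(Cr) = n(e⁻)/3 = 2.342 mol, i.e. m_theo = 2.342 × 52 = 121.8 g.
Efficiency = m_actual / m_theo = 117 / 121.8 = 96.1 %.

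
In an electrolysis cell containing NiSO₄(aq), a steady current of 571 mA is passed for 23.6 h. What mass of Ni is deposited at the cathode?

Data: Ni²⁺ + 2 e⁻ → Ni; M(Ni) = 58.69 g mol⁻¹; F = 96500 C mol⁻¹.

Q = I·t = 0.5710 A × 84960 s = 48510 C.
n(e⁻) = Q/F = 48510 / 96500 = 0.5027 mol.
Ni²⁺ + 2 e⁻ → Ni, so n(Ni) = n(e⁻)/2 = 0.2514 mol.
m = n·M = 0.2514 × 58.69 = 14.8 g.

14.8 g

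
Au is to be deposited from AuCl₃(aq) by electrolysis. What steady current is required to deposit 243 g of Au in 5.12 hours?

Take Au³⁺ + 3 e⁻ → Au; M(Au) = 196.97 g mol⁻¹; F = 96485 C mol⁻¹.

n(Au) = 243 / 196.97 = 1.234 mol.
n(e⁻) = 3 × 1.234 = 3.701 mol.
Q = n(e⁻)·F = 3.701 × 96485 = 357100 C.
I = Q/t = 357100 / 18432 s = 19.4 A.

19.4 A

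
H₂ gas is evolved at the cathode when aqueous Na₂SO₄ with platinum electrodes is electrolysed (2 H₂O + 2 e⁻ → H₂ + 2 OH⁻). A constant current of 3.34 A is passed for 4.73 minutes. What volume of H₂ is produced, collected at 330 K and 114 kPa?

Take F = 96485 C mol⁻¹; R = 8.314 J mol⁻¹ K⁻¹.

Q = I·t = 3.340 A × 283.80 s = 947.9 C.
n(e⁻) = Q/F = 947.9 / 96485 = 0.009824 mol.
2 electrons are transferred per H₂ molecule, so n(H₂) = 0.009824 / 2 = 0.004912 mol.
V = nRT/P = (0.004912 × 8.314 × 330) / (114 × 10³ Pa) = 1.18 × 10⁻⁴ m³ = 0.118 L.

0.118 L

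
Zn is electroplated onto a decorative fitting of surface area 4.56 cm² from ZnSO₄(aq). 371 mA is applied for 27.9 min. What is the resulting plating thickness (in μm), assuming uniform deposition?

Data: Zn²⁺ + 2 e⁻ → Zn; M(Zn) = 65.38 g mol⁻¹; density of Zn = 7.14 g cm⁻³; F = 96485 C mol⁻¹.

64.6 μm

Q = I·t = 0.3710 × 1674.0 = 621.1 C; n(e⁻) = 0.006437 mol.
n(Zn) = n(e⁻)/2 = 0.003218 mol, so m = 0.003218 × 65.38 = 0.2104 g.
Volume = m/ρ = 0.2104 / 7.14 = 0.02947 cm³.
Thickness = V/A = 0.02947 / 4.56 = 0.00646 cm = 64.6 μm.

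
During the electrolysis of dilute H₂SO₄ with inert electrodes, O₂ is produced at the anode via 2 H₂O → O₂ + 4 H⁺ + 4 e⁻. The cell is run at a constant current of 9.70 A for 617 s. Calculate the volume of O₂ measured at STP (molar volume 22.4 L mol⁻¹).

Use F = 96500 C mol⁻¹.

0.347 L

Q = I·t = 9.700 A × 617.00 s = 5985 C.
n(e⁻) = Q/F = 5985 / 96500 = 0.06202 mol.
4 electrons are transferred per O₂ molecule, so n(O₂) = 0.06202 / 4 = 0.01550 mol.
V = n × V_m = 0.01550 × 22.4 = 0.347 L.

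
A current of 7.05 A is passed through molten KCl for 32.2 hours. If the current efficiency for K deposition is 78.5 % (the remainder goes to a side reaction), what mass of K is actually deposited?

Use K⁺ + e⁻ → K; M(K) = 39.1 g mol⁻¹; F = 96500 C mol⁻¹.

Q = I·t = 7.050 × 115920 = 817200 C.
n(e⁻) = 817200/96500 = 8.469 mol; theoretically n(K) = 8.469/1 = 8.469 mol, m_theo = 331.1 g.
At 78.5 % efficiency, m_actual = 0.785 × 331.1 = 260 g.

260 g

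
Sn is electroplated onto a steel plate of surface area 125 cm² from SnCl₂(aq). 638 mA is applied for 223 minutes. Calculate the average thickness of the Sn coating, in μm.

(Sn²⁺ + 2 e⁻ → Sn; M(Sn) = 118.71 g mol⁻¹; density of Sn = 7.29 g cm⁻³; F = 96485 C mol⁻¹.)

Q = I·t = 0.6380 × 13380 = 8536 C; n(e⁻) = 0.08847 mol.
n(Sn) = n(e⁻)/2 = 0.04424 mol, so m = 0.04424 × 118.71 = 5.251 g.
Volume = m/ρ = 5.251 / 7.29 = 0.7204 cm³.
Thickness = V/A = 0.7204 / 125 = 0.00576 cm = 57.6 μm.

57.6 μm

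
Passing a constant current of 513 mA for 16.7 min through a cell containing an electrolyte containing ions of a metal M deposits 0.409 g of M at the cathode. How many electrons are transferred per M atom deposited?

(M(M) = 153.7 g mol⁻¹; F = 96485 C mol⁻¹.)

2

Q = I·t = 0.5130 A × 1002.0 s = 514.0 C, so n(e⁻) = 514.0/96485 = 0.005328 mol.
n(M) deposited = 0.409 / 153.7 = 0.002661 mol.
Electrons per atom = n(e⁻)/n(M) = 0.005328 / 0.002661 = 2.00 ≈ 2, so the ion is M²⁺.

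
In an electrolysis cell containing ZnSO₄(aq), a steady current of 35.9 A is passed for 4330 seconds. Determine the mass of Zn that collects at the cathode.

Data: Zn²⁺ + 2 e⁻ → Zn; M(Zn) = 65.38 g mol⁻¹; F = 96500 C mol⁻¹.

Q = I·t = 35.90 A × 4330.0 s = 155400 C.
n(e⁻) = Q/F = 155400 / 96500 = 1.611 mol.
Zn²⁺ + 2 e⁻ → Zn, so n(Zn) = n(e⁻)/2 = 0.8054 mol.
m = n·M = 0.8054 × 65.38 = 52.7 g.

52.7 g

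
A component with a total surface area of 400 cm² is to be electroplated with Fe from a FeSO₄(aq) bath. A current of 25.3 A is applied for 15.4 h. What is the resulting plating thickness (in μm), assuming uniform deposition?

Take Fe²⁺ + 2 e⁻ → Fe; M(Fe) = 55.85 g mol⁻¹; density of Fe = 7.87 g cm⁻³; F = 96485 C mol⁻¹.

Q = I·t = 25.30 × 55440 = 1403000 C; n(e⁻) = 14.54 mol.
n(Fe) = n(e⁻)/2 = 7.269 mol, so m = 7.269 × 55.85 = 406.0 g.
Volume = m/ρ = 406.0 / 7.87 = 51.58 cm³.
Thickness = V/A = 51.58 / 400 = 0.129 cm = 1290 μm.

1290 μm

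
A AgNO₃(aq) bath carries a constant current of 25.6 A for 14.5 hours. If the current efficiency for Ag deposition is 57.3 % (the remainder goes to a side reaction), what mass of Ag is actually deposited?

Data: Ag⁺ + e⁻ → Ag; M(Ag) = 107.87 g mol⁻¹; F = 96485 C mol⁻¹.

856 g

Q = I·t = 25.60 × 52200 = 1336000 C.
n(e⁻) = 1336000/96485 = 13.85 mol; theoretically n(Ag) = 13.85/1 = 13.85 mol, m_theo = 1494 g.
At 57.3 % efficiency, m_actual = 0.573 × 1494 = 856 g.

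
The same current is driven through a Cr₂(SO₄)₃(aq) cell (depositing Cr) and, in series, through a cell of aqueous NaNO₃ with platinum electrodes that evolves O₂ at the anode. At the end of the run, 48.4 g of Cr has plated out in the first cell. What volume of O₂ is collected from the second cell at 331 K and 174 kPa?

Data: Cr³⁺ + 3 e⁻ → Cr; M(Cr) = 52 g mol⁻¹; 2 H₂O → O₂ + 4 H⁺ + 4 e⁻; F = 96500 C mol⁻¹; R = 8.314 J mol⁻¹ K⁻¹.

11.0 L

n(Cr) = 48.4 / 52 = 0.9308 mol, so n(e⁻) = 3 × 0.9308 = 2.792 mol.
The cells are in series, so the same 2.792 mol of electrons passes through the second cell.
2 H₂O → O₂ + 4 H⁺ + 4 e⁻ — 4 mol e⁻ per mol O₂, so n(O₂) = 2.792/4 = 0.6981 mol.
V = nRT/P = (0.6981 × 8.314 × 331) / (174 × 10³) = 0.0110 m³ = 11.0 L.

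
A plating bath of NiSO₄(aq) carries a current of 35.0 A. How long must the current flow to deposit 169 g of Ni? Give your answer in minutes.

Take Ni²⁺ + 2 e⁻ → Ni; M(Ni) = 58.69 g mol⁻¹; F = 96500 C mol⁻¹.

n(Ni) = m/M = 169 / 58.69 = 2.880 mol.
Each Ni atom requires 2 electrons, so n(e⁻) = 2 × 2.880 = 5.759 mol.
Q = n(e⁻)·F = 5.759 × 96500 = 555800 C.
t = Q/I = 555800 / 35.00 A = 15880 s = 265 min.

265 min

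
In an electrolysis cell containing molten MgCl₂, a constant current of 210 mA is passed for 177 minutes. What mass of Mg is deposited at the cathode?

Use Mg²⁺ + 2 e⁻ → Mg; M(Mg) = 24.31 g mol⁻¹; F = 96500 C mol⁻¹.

0.281 g

Q = I·t = 0.2100 A × 10620 s = 2230 C.
n(e⁻) = Q/F = 2230 / 96500 = 0.02311 mol.
Mg²⁺ + 2 e⁻ → Mg, so n(Mg) = n(e⁻)/2 = 0.01156 mol.
m = n·M = 0.01156 × 24.31 = 0.281 g.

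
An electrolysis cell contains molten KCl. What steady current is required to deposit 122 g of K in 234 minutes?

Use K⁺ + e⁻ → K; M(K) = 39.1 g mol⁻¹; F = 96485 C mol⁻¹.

n(K) = 122 / 39.1 = 3.120 mol.
n(e⁻) = 1 × 3.120 = 3.120 mol.
Q = n(e⁻)·F = 3.120 × 96485 = 301100 C.
I = Q/t = 301100 / 14040 s = 21.4 A.

21.4 A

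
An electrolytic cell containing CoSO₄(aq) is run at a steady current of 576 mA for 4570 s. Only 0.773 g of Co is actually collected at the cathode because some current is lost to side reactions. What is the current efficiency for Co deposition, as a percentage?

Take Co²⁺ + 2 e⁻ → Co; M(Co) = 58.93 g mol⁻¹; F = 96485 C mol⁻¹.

Q = I·t = 0.5760 × 4570.0 = 2632 C; n(e⁻) = 2632/96485 = 0.02728 mol.
Theoretical n(Co) = n(e⁻)/2 = 0.01364 mol, i.e. m_theo = 0.01364 × 58.93 = 0.8039 g.
Efficiency = m_actual / m_theo = 0.773 / 0.8039 = 96.2 %.

96.2 %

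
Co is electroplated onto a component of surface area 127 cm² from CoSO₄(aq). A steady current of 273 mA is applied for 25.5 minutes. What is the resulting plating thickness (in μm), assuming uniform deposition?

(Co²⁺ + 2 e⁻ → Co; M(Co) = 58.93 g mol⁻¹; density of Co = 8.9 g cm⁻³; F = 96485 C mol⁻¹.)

Q = I·t = 0.2730 × 1530.0 = 417.7 C; n(e⁻) = 0.004329 mol.
n(Co) = n(e⁻)/2 = 0.002165 mol, so m = 0.002165 × 58.93 = 0.1276 g.
Volume = m/ρ = 0.1276 / 8.9 = 0.01433 cm³.
Thickness = V/A = 0.01433 / 127 = 1.13 × 10⁻⁴ cm = 1.13 μm.

1.13 μm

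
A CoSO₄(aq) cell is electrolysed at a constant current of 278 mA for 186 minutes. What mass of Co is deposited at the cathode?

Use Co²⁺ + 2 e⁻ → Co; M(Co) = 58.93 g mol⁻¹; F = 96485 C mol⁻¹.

Q = I·t = 0.2780 A × 11160 s = 3102 C.
n(e⁻) = Q/F = 3102 / 96485 = 0.03216 mol.
Co²⁺ + 2 e⁻ → Co, so n(Co) = n(e⁻)/2 = 0.01608 mol.
m = n·M = 0.01608 × 58.93 = 0.947 g.

0.947 g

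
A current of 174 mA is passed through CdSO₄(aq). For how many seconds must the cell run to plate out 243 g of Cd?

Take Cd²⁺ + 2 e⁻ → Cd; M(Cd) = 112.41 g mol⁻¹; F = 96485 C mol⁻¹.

n(Cd) = m/M = 243 / 112.41 = 2.162 mol.
Each Cd atom requires 2 electrons, so n(e⁻) = 2 × 2.162 = 4.323 mol.
Q = n(e⁻)·F = 4.323 × 96485 = 417100 C.
t = Q/I = 417100 / 0.1740 A = 2397000 s.

2.40 × 10⁶ s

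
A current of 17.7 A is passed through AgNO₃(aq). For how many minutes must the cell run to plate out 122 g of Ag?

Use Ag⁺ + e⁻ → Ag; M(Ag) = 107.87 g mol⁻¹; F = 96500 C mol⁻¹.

103 min

n(Ag) = m/M = 122 / 107.87 = 1.131 mol.
Each Ag atom requires 1 electron, so n(e⁻) = 1 × 1.131 = 1.131 mol.
Q = n(e⁻)·F = 1.131 × 96500 = 109100 C.
t = Q/I = 109100 / 17.70 A = 6166 s = 103 min.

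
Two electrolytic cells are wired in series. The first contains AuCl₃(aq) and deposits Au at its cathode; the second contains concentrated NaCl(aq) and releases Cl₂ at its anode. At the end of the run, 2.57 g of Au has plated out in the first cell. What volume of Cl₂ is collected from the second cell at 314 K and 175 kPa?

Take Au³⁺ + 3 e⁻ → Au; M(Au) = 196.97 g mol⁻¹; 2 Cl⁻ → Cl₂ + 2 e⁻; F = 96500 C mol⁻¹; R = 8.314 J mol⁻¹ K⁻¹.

0.292 L

n(Au) = 2.57 / 196.97 = 0.01305 mol, so n(e⁻) = 3 × 0.01305 = 0.03914 mol.
The cells are in series, so the same 0.03914 mol of electrons passes through the second cell.
2 Cl⁻ → Cl₂ + 2 e⁻ — 2 mol e⁻ per mol Cl₂, so n(Cl₂) = 0.03914/2 = 0.01957 mol.
V = nRT/P = (0.01957 × 8.314 × 314) / (175 × 10³) = 2.92 × 10⁻⁴ m³ = 0.292 L.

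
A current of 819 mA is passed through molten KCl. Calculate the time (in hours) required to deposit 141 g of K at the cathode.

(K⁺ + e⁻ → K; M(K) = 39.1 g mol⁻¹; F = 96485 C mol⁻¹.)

n(K) = m/M = 141 / 39.1 = 3.606 mol.
Each K atom requires 1 electron, so n(e⁻) = 1 × 3.606 = 3.606 mol.
Q = n(e⁻)·F = 3.606 × 96485 = 347900 C.
t = Q/I = 347900 / 0.8190 A = 424800 s = 118 h.

118 h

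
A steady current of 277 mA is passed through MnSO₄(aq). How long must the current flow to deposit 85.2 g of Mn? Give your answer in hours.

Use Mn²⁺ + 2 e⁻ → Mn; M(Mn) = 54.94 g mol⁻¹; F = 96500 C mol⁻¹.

300 h

n(Mn) = m/M = 85.2 / 54.94 = 1.551 mol.
Each Mn atom requires 2 electrons, so n(e⁻) = 2 × 1.551 = 3.102 mol.
Q = n(e⁻)·F = 3.102 × 96500 = 299300 C.
t = Q/I = 299300 / 0.2770 A = 1081000 s = 300 h.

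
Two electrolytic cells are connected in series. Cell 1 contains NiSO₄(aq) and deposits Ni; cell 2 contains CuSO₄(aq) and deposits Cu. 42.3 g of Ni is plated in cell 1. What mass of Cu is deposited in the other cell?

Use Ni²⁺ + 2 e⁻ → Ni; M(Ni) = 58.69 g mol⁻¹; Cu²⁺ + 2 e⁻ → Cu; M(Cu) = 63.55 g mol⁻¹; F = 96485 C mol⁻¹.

n(Ni) = 42.3 / 58.69 = 0.7207 mol.
Since Ni²⁺ + 2 e⁻ → Ni, n(e⁻) passed = 2 × 0.7207 = 1.441 mol.
Cells in series carry the same charge, so the same 1.441 mol of electrons passes through cell 2.
Cu²⁺ + 2 e⁻ → Cu, so n(Cu) = 1.441 / 2 = 0.7207 mol.
m(Cu) = 0.7207 × 63.55 = 45.8 g.

45.8 g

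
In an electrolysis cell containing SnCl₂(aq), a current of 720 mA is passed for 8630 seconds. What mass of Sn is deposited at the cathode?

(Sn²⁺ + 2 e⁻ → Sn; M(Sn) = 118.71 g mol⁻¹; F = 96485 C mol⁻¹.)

3.82 g

Q = I·t = 0.7200 A × 8630.0 s = 6214 C.
n(e⁻) = Q/F = 6214 / 96485 = 0.06440 mol.
Sn²⁺ + 2 e⁻ → Sn, so n(Sn) = n(e⁻)/2 = 0.03220 mol.
m = n·M = 0.03220 × 118.71 = 3.82 g.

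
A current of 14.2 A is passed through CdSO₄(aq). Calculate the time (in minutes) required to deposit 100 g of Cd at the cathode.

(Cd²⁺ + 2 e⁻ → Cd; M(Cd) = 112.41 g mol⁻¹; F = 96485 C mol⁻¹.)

201 min

n(Cd) = m/M = 100 / 112.41 = 0.8896 mol.
Each Cd atom requires 2 electrons, so n(e⁻) = 2 × 0.8896 = 1.779 mol.
Q = n(e⁻)·F = 1.779 × 96485 = 171700 C.
t = Q/I = 171700 / 14.20 A = 12090 s = 201 min.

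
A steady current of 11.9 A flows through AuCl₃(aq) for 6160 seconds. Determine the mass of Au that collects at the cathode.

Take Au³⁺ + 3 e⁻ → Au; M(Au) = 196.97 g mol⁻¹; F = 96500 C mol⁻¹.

Q = I·t = 11.90 A × 6160.0 s = 73300 C.
n(e⁻) = Q/F = 73300 / 96500 = 0.7596 mol.
Au³⁺ + 3 e⁻ → Au, so n(Au) = n(e⁻)/3 = 0.2532 mol.
m = n·M = 0.2532 × 196.97 = 49.9 g.

49.9 g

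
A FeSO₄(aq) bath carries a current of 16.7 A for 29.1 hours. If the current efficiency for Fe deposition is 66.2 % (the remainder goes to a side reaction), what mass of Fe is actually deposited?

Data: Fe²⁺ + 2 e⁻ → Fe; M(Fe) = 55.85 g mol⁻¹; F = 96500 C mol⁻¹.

Q = I·t = 16.70 × 104760 = 1749000 C.
n(e⁻) = 1749000/96500 = 18.13 mol; theoretically n(Fe) = 18.13/2 = 9.065 mol, m_theo = 506.3 g.
At 66.2 % efficiency, m_actual = 0.662 × 506.3 = 335 g.

335 g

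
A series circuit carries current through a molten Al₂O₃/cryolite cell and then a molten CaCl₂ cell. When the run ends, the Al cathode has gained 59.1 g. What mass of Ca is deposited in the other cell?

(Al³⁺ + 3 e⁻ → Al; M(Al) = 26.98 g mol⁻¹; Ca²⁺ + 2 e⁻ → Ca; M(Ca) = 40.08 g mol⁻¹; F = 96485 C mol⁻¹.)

n(Al) = 59.1 / 26.98 = 2.191 mol.
Since Al³⁺ + 3 e⁻ → Al, n(e⁻) passed = 3 × 2.191 = 6.572 mol.
Cells in series carry the same charge, so the same 6.572 mol of electrons passes through cell 2.
Ca²⁺ + 2 e⁻ → Ca, so n(Ca) = 6.572 / 2 = 3.286 mol.
m(Ca) = 3.286 × 40.08 = 132 g.

132 g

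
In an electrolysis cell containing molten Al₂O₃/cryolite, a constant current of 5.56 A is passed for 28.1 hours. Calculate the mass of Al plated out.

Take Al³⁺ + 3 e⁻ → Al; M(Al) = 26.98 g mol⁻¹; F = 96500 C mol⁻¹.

52.4 g

Q = I·t = 5.560 A × 101160 s = 562400 C.
n(e⁻) = Q/F = 562400 / 96500 = 5.828 mol.
Al³⁺ + 3 e⁻ → Al, so n(Al) = n(e⁻)/3 = 1.943 mol.
m = n·M = 1.943 × 26.98 = 52.4 g.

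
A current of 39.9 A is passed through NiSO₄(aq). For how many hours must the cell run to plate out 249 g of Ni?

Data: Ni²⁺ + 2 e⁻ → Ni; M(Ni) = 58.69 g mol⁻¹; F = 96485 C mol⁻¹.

5.70 h

n(Ni) = m/M = 249 / 58.69 = 4.243 mol.
Each Ni atom requires 2 electrons, so n(e⁻) = 2 × 4.243 = 8.485 mol.
Q = n(e⁻)·F = 8.485 × 96485 = 818700 C.
t = Q/I = 818700 / 39.90 A = 20520 s = 5.70 h.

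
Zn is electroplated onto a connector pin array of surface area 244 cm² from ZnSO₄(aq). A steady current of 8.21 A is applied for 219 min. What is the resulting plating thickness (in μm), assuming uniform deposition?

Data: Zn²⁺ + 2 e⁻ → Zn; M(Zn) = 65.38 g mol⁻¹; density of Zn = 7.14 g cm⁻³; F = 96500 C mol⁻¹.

210 μm

Q = I·t = 8.210 × 13140 = 107900 C; n(e⁻) = 1.118 mol.
n(Zn) = n(e⁻)/2 = 0.5590 mol, so m = 0.5590 × 65.38 = 36.54 g.
Volume = m/ρ = 36.54 / 7.14 = 5.118 cm³.
Thickness = V/A = 5.118 / 244 = 0.0210 cm = 210 μm.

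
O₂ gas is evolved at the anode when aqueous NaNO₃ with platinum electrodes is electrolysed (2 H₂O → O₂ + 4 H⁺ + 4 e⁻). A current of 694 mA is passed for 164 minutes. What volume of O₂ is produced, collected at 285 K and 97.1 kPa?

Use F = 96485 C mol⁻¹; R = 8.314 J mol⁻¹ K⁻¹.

Q = I·t = 0.6940 A × 9840.0 s = 6829 C.
n(e⁻) = Q/F = 6829 / 96485 = 0.07078 mol.
4 electrons are transferred per O₂ molecule, so n(O₂) = 0.07078 / 4 = 0.01769 mol.
V = nRT/P = (0.01769 × 8.314 × 285) / (97.1 × 10³ Pa) = 4.32 × 10⁻⁴ m³ = 0.432 L.

0.432 L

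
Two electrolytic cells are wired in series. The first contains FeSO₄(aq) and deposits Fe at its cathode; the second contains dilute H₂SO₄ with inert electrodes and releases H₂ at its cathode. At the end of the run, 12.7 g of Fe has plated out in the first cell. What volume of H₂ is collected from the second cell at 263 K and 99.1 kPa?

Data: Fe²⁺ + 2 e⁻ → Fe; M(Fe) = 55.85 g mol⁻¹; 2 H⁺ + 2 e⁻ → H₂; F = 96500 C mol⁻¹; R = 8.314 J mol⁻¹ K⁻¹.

5.02 L

n(Fe) = 12.7 / 55.85 = 0.2274 mol, so n(e⁻) = 2 × 0.2274 = 0.4548 mol.
The cells are in series, so the same 0.4548 mol of electrons passes through the second cell.
2 H⁺ + 2 e⁻ → H₂ — 2 mol e⁻ per mol H₂, so n(H₂) = 0.4548/2 = 0.2274 mol.
V = nRT/P = (0.2274 × 8.314 × 263) / (99.1 × 10³) = 0.00502 m³ = 5.02 L.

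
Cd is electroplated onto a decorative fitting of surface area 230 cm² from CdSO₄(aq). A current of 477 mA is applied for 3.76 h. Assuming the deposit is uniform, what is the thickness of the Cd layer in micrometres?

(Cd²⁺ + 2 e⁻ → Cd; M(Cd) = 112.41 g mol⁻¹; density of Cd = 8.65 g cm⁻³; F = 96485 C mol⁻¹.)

18.9 μm

Q = I·t = 0.4770 × 13536 = 6457 C; n(e⁻) = 0.06692 mol.
n(Cd) = n(e⁻)/2 = 0.03346 mol, so m = 0.03346 × 112.41 = 3.761 g.
Volume = m/ρ = 3.761 / 8.65 = 0.4348 cm³.
Thickness = V/A = 0.4348 / 230 = 0.00189 cm = 18.9 μm.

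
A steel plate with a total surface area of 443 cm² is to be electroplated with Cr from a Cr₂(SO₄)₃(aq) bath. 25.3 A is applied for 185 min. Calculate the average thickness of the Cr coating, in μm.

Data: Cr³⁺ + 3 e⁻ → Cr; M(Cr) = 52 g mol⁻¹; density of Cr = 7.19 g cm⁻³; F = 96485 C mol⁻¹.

158 μm

Q = I·t = 25.30 × 11100 = 280800 C; n(e⁻) = 2.911 mol.
n(Cr) = n(e⁻)/3 = 0.9702 mol, so m = 0.9702 × 52 = 50.45 g.
Volume = m/ρ = 50.45 / 7.19 = 7.017 cm³.
Thickness = V/A = 7.017 / 443 = 0.0158 cm = 158 μm.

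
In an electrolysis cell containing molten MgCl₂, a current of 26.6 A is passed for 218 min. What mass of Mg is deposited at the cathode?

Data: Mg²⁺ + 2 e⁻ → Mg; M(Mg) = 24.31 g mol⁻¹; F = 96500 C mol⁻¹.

43.8 g

Q = I·t = 26.60 A × 13080 s = 347900 C.
n(e⁻) = Q/F = 347900 / 96500 = 3.605 mol.
Mg²⁺ + 2 e⁻ → Mg, so n(Mg) = n(e⁻)/2 = 1.803 mol.
m = n·M = 1.803 × 24.31 = 43.8 g.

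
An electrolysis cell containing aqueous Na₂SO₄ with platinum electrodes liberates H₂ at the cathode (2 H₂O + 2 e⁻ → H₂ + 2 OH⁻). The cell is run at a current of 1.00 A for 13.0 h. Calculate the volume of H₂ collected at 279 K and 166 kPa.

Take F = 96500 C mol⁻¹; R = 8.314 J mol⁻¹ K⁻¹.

Q = I·t = 1.000 A × 46800 s = 46800 C.
n(e⁻) = Q/F = 46800 / 96500 = 0.4850 mol.
2 electrons are transferred per H₂ molecule, so n(H₂) = 0.4850 / 2 = 0.2425 mol.
V = nRT/P = (0.2425 × 8.314 × 279) / (166 × 10³ Pa) = 0.00339 m³ = 3.39 L.

3.39 L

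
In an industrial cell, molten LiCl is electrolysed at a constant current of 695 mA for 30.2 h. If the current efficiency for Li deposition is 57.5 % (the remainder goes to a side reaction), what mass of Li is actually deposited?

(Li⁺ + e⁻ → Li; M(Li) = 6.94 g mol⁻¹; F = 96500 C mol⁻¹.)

Q = I·t = 0.6950 × 108720 = 75560 C.
n(e⁻) = 75560/96500 = 0.7830 mol; theoretically n(Li) = 0.7830/1 = 0.7830 mol, m_theo = 5.434 g.
At 57.5 % efficiency, m_actual = 0.575 × 5.434 = 3.12 g.

3.12 g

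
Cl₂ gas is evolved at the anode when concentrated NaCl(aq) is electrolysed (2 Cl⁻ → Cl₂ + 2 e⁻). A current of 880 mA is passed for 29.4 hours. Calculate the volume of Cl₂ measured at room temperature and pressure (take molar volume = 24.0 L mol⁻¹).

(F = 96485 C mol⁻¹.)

11.6 L

Q = I·t = 0.8800 A × 105840 s = 93140 C.
n(e⁻) = Q/F = 93140 / 96485 = 0.9653 mol.
2 electrons are transferred per Cl₂ molecule, so n(Cl₂) = 0.9653 / 2 = 0.4827 mol.
V = n × V_m = 0.4827 × 24.0 = 11.6 L.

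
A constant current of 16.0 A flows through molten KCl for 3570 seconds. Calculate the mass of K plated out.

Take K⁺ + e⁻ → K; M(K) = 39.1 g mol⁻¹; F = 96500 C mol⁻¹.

23.1 g

Q = I·t = 16.00 A × 3570.0 s = 57120 C.
n(e⁻) = Q/F = 57120 / 96500 = 0.5919 mol.
K⁺ + e⁻ → K, so n(K) = n(e⁻)/1 = 0.5919 mol.
m = n·M = 0.5919 × 39.1 = 23.1 g.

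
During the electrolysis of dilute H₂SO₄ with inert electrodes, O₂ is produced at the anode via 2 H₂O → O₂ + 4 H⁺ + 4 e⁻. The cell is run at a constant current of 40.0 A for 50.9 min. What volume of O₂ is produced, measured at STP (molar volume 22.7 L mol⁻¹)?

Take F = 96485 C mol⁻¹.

7.19 L

Q = I·t = 40.00 A × 3054.0 s = 122200 C.
n(e⁻) = Q/F = 122200 / 96485 = 1.266 mol.
4 electrons are transferred per O₂ molecule, so n(O₂) = 1.266 / 4 = 0.3165 mol.
V = n × V_m = 0.3165 × 22.7 = 7.19 L.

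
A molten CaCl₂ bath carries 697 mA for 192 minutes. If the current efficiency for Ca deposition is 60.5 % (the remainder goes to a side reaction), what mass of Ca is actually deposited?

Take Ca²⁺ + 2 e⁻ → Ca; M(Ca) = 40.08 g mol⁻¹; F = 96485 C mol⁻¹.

1.01 g

Q = I·t = 0.6970 × 11520 = 8029 C.
n(e⁻) = 8029/96485 = 0.08322 mol; theoretically n(Ca) = 0.08322/2 = 0.04161 mol, m_theo = 1.668 g.
At 60.5 % efficiency, m_actual = 0.605 × 1.668 = 1.01 g.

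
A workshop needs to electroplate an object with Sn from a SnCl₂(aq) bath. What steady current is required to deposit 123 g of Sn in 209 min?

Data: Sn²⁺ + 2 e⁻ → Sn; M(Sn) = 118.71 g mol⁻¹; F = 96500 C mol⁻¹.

15.9 A

n(Sn) = 123 / 118.71 = 1.036 mol.
n(e⁻) = 2 × 1.036 = 2.072 mol.
Q = n(e⁻)·F = 2.072 × 96500 = 200000 C.
I = Q/t = 200000 / 12540 s = 15.9 A.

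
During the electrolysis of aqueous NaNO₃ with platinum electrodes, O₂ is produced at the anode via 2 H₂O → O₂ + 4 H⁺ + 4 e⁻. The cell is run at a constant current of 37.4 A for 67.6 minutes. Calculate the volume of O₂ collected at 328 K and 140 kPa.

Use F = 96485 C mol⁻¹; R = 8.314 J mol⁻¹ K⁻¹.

7.66 L

Q = I·t = 37.40 A × 4056.0 s = 151700 C.
n(e⁻) = Q/F = 151700 / 96485 = 1.572 mol.
4 electrons are transferred per O₂ molecule, so n(O₂) = 1.572 / 4 = 0.3931 mol.
V = nRT/P = (0.3931 × 8.314 × 328) / (140 × 10³ Pa) = 0.00766 m³ = 7.66 L.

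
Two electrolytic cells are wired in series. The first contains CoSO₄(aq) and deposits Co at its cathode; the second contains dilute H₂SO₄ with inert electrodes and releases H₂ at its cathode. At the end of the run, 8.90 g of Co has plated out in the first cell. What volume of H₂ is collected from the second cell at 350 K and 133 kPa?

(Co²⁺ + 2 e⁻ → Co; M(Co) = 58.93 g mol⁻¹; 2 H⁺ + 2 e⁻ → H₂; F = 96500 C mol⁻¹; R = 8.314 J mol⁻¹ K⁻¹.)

3.30 L

n(Co) = 8.90 / 58.93 = 0.1510 mol, so n(e⁻) = 2 × 0.1510 = 0.3021 mol.
The cells are in series, so the same 0.3021 mol of electrons passes through the second cell.
2 H⁺ + 2 e⁻ → H₂ — 2 mol e⁻ per mol H₂, so n(H₂) = 0.3021/2 = 0.1510 mol.
V = nRT/P = (0.1510 × 8.314 × 350) / (133 × 10³) = 0.00330 m³ = 3.30 L.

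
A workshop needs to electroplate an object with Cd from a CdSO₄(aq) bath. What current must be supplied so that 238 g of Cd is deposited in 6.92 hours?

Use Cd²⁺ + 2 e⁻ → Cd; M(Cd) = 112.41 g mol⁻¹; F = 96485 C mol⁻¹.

n(Cd) = 238 / 112.41 = 2.117 mol.
n(e⁻) = 2 × 2.117 = 4.234 mol.
Q = n(e⁻)·F = 4.234 × 96485 = 408600 C.
I = Q/t = 408600 / 24912 s = 16.4 A.

16.4 A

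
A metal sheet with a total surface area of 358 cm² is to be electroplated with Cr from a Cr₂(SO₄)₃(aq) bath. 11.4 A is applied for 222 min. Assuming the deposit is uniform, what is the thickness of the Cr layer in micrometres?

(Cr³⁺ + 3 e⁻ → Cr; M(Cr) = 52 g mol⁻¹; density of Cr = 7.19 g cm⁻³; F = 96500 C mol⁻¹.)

Q = I·t = 11.40 × 13320 = 151800 C; n(e⁻) = 1.574 mol.
n(Cr) = n(e⁻)/3 = 0.5245 mol, so m = 0.5245 × 52 = 27.27 g.
Volume = m/ρ = 27.27 / 7.19 = 3.793 cm³.
Thickness = V/A = 3.793 / 358 = 0.0106 cm = 106 μm.

106 μm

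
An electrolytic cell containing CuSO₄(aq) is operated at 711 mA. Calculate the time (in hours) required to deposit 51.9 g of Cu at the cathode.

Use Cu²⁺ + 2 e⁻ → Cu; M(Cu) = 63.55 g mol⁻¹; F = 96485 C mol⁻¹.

n(Cu) = m/M = 51.9 / 63.55 = 0.8167 mol.
Each Cu atom requires 2 electrons, so n(e⁻) = 2 × 0.8167 = 1.633 mol.
Q = n(e⁻)·F = 1.633 × 96485 = 157600 C.
t = Q/I = 157600 / 0.7110 A = 221700 s = 61.6 h.

61.6 h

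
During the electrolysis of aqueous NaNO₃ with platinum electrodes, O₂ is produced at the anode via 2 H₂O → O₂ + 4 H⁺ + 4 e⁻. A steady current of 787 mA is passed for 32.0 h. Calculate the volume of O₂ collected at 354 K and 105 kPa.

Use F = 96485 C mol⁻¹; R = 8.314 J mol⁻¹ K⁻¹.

6.58 L

Q = I·t = 0.7870 A × 115200 s = 90660 C.
n(e⁻) = Q/F = 90660 / 96485 = 0.9397 mol.
4 electrons are transferred per O₂ molecule, so n(O₂) = 0.9397 / 4 = 0.2349 mol.
V = nRT/P = (0.2349 × 8.314 × 354) / (105 × 10³ Pa) = 0.00658 m³ = 6.58 L.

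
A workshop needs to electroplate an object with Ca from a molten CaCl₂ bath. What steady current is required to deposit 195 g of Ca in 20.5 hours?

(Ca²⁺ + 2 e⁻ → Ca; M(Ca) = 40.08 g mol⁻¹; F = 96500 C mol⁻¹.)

n(Ca) = 195 / 40.08 = 4.865 mol.
n(e⁻) = 2 × 4.865 = 9.731 mol.
Q = n(e⁻)·F = 9.731 × 96500 = 939000 C.
I = Q/t = 939000 / 73800 s = 12.7 A.

12.7 A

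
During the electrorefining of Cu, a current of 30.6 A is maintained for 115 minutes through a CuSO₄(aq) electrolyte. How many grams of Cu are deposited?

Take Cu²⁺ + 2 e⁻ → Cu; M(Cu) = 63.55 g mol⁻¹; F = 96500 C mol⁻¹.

Q = I·t = 30.60 A × 6900.0 s = 211100 C.
n(e⁻) = Q/F = 211100 / 96500 = 2.188 mol.
Cu²⁺ + 2 e⁻ → Cu, so n(Cu) = n(e⁻)/2 = 1.094 mol.
m = n·M = 1.094 × 63.55 = 69.5 g.

69.5 g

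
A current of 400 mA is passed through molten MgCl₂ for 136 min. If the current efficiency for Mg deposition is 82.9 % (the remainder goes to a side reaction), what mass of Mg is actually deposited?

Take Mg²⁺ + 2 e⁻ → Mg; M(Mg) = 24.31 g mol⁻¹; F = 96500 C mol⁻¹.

0.341 g

Q = I·t = 0.4000 × 8160.0 = 3264 C.
n(e⁻) = 3264/96500 = 0.03382 mol; theoretically n(Mg) = 0.03382/2 = 0.01691 mol, m_theo = 0.4111 g.
At 82.9 % efficiency, m_actual = 0.829 × 0.4111 = 0.341 g.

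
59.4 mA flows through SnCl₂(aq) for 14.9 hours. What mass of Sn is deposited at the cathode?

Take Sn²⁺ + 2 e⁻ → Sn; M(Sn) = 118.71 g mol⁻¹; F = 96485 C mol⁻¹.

Q = I·t = 0.05940 A × 53640 s = 3186 C.
n(e⁻) = Q/F = 3186 / 96485 = 0.03302 mol.
Sn²⁺ + 2 e⁻ → Sn, so n(Sn) = n(e⁻)/2 = 0.01651 mol.
m = n·M = 0.01651 × 118.71 = 1.96 g.

1.96 g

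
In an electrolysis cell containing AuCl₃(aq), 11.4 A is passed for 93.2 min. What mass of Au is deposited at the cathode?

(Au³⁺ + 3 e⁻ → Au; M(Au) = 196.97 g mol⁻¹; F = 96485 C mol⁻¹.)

43.4 g

Q = I·t = 11.40 A × 5592.0 s = 63750 C.
n(e⁻) = Q/F = 63750 / 96485 = 0.6607 mol.
Au³⁺ + 3 e⁻ → Au, so n(Au) = n(e⁻)/3 = 0.2202 mol.
m = n·M = 0.2202 × 196.97 = 43.4 g.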